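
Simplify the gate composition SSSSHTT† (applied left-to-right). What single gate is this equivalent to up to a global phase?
H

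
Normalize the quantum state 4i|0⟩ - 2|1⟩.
0.8944i|0⟩ - 1/√5|1⟩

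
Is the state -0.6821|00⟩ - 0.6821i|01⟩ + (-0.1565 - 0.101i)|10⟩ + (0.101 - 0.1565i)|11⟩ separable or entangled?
Separable

Writing the state as a|00⟩ + b|01⟩ + c|10⟩ + d|11⟩, it is a product state iff ad − bc = 0.
Here (a, b, c, d) = (-0.6821, -0.6821i, (-0.1565 - 0.101i), (0.101 - 0.1565i)): ad − bc = (-0.6821)(0.101 - 0.1565i) − (-0.6821i)(-0.1565 - 0.101i) = 0, so the state is separable.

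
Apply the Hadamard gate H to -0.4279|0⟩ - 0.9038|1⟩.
-0.9417|0⟩ + 0.3365|1⟩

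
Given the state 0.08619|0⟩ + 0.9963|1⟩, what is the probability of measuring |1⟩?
0.9926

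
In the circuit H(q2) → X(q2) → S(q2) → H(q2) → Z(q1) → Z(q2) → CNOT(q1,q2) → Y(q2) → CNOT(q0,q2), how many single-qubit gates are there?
7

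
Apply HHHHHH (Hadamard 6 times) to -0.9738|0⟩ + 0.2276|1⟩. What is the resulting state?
-0.9738|0⟩ + 0.2276|1⟩

H² = I, so an even number of Hadamards cancels: H^6 = I and the state is unchanged.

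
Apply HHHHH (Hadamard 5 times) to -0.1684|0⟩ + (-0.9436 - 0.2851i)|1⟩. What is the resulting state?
(-0.7863 - 0.2016i)|0⟩ + (0.5481 + 0.2016i)|1⟩

H² = I, so H^5 = H: a single Hadamard. With (a, b) = (-0.1684, (-0.9436 - 0.2851i)), H gives ((a + b)/√2, (a − b)/√2) = ((-0.7863 - 0.2016i), (0.5481 + 0.2016i)).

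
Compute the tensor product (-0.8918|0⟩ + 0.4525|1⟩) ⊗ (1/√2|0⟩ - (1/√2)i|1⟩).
-0.6306|00⟩ + 0.6306i|01⟩ + 0.32|10⟩ - 0.32i|11⟩

amp(|b₁b₂…⟩) = product of the factor amplitudes for bits b₁, b₂, …; only kets whose every factor amplitude is nonzero survive.
|00⟩: (-0.8918)(1/√2) = -0.6306
|01⟩: (-0.8918)(-(1/√2)i) = 0.6306i
|10⟩: (0.4525)(1/√2) = 0.32
|11⟩: (0.4525)(-(1/√2)i) = -0.32i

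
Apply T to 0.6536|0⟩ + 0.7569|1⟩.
0.6536|0⟩ + (0.5352 + 0.5352i)|1⟩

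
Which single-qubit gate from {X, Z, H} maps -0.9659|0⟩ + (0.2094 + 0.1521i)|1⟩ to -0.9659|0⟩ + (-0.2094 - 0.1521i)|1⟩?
Z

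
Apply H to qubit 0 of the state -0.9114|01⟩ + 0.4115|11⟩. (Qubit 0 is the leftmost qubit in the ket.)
-0.3535|01⟩ - 0.9354|11⟩

H on qubit 0 mixes each pair of kets that differ only in qubit 0: amplitudes (a, b) of (|…0…⟩, |…1…⟩) become ((a + b)/√2, (a − b)/√2). Kets absent from the input have amplitude 0.
(|01⟩, |11⟩): (a, b) = (-0.9114, 0.4115) → (-0.3535, -0.9354)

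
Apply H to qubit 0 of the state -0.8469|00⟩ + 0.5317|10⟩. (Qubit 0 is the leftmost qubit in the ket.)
-0.2229|00⟩ - 0.9748|10⟩

H on qubit 0 mixes each pair of kets that differ only in qubit 0: amplitudes (a, b) of (|…0…⟩, |…1…⟩) become ((a + b)/√2, (a − b)/√2). Kets absent from the input have amplitude 0.
(|00⟩, |10⟩): (a, b) = (-0.8469, 0.5317) → (-0.2229, -0.9748)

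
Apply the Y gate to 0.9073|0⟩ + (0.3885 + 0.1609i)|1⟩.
(0.1609 - 0.3885i)|0⟩ + 0.9073i|1⟩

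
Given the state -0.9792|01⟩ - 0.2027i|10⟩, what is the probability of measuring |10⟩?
0.04109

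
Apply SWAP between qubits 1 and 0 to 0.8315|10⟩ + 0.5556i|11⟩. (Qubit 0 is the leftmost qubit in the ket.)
0.8315|01⟩ + 0.5556i|11⟩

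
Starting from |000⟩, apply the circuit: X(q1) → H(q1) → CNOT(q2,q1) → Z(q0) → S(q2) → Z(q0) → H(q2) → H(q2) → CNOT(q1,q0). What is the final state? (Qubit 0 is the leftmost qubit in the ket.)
1/√2|000⟩ - 1/√2|110⟩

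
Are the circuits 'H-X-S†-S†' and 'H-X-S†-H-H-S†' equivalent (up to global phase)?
Yes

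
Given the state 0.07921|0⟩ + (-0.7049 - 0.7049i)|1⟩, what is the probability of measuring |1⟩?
0.9938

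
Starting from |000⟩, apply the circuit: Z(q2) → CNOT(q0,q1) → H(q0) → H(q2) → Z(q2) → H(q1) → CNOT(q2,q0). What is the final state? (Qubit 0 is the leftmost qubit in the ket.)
1/√8|000⟩ - 1/√8|001⟩ + 1/√8|010⟩ - 1/√8|011⟩ + 1/√8|100⟩ - 1/√8|101⟩ + 1/√8|110⟩ - 1/√8|111⟩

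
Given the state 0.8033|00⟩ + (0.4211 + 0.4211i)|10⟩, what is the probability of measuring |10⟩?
0.3547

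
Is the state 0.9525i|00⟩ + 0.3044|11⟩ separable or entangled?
Entangled

Writing the state as a|00⟩ + b|01⟩ + c|10⟩ + d|11⟩, it is a product state iff ad − bc = 0.
Here (a, b, c, d) = (0.9525i, 0, 0, 0.3044): ad − bc = (0.9525i)(0.3044) − (0)(0) = 0.2899i ≠ 0, so the state is entangled.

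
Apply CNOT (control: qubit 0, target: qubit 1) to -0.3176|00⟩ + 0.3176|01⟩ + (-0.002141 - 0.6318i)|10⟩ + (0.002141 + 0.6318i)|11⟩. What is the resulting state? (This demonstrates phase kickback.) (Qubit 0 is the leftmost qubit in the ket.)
-0.3176|00⟩ + 0.3176|01⟩ + (0.002141 + 0.6318i)|10⟩ + (-0.002141 - 0.6318i)|11⟩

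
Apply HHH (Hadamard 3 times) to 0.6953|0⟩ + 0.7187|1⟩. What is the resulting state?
0.9998|0⟩ - 0.01655|1⟩

H² = I, so H^3 = H: a single Hadamard. With (a, b) = (0.6953, 0.7187), H gives ((a + b)/√2, (a − b)/√2) = (0.9998, -0.01655).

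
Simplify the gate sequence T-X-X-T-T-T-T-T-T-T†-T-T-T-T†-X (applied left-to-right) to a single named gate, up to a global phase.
X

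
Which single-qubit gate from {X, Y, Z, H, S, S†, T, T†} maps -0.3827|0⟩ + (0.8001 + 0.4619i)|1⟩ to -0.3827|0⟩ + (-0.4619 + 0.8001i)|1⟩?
S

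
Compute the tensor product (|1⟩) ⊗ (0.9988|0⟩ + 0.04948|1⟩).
0.9988|10⟩ + 0.04948|11⟩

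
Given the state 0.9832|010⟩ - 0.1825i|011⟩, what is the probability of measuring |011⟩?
0.03331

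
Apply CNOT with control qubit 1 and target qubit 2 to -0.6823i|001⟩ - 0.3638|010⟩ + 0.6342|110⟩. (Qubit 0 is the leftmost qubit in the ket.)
-0.6823i|001⟩ - 0.3638|011⟩ + 0.6342|111⟩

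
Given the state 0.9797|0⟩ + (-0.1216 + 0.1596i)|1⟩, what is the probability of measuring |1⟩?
0.04026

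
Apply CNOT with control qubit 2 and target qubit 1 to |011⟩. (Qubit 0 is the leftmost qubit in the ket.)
|001⟩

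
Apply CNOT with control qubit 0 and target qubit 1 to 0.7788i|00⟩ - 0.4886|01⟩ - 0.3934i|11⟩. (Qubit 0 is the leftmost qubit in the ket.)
0.7788i|00⟩ - 0.4886|01⟩ - 0.3934i|10⟩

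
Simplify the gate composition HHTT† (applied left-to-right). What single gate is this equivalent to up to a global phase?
I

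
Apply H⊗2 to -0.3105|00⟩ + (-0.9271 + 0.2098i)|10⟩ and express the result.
(-0.6188 + 0.1049i)|00⟩ + (-0.6188 + 0.1049i)|01⟩ + (0.3083 - 0.1049i)|10⟩ + (0.3083 - 0.1049i)|11⟩

H⊗2 gives amp(|y⟩) = (1/2) Σ_x (−1)^(x·y) amp(|x⟩), where x·y is the number of positions in which both x and y have a 1.
|00⟩: (-0.3105 + (-0.9271 + 0.2098i))/2 = (-0.6188 + 0.1049i)
|01⟩: (-0.3105 + (-0.9271 + 0.2098i))/2 = (-0.6188 + 0.1049i)
|10⟩: (-0.3105 - (-0.9271 + 0.2098i))/2 = (0.3083 - 0.1049i)
|11⟩: (-0.3105 - (-0.9271 + 0.2098i))/2 = (0.3083 - 0.1049i)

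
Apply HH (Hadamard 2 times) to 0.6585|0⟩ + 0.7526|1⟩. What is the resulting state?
0.6585|0⟩ + 0.7526|1⟩

H² = I, so an even number of Hadamards cancels: H^2 = I and the state is unchanged.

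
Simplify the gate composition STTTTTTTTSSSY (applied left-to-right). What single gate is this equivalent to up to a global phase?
Y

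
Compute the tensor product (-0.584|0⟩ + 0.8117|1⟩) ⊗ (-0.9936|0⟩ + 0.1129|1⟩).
0.5803|00⟩ - 0.06593|01⟩ - 0.8065|10⟩ + 0.09164|11⟩

amp(|b₁b₂…⟩) = product of the factor amplitudes for bits b₁, b₂, …; only kets whose every factor amplitude is nonzero survive.
|00⟩: (-0.584)(-0.9936) = 0.5803
|01⟩: (-0.584)(0.1129) = -0.06593
|10⟩: (0.8117)(-0.9936) = -0.8065
|11⟩: (0.8117)(0.1129) = 0.09164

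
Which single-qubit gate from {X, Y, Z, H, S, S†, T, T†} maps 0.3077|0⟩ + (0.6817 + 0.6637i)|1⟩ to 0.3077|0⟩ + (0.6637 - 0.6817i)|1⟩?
S†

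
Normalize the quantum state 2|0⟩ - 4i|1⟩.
1/√5|0⟩ - 0.8944i|1⟩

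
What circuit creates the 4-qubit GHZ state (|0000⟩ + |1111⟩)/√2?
H(q0) → CNOT(q0,q1) → CNOT(q0,q2) → CNOT(q0,q3)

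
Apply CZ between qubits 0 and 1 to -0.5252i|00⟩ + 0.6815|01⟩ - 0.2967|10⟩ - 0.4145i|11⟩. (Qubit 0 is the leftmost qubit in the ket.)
-0.5252i|00⟩ + 0.6815|01⟩ - 0.2967|10⟩ + 0.4145i|11⟩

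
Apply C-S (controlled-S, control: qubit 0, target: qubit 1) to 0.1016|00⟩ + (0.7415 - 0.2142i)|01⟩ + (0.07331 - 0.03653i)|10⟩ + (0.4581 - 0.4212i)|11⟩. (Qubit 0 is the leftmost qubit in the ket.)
0.1016|00⟩ + (0.7415 - 0.2142i)|01⟩ + (0.07331 - 0.03653i)|10⟩ + (0.4212 + 0.4581i)|11⟩

C-S leaves the control-|0⟩ kets |00⟩, |01⟩ unchanged and applies S to qubit 1 on the control-|1⟩ pair (|10⟩, |11⟩).
S = [[1, 0], [0, i]].
With a = amp(|10⟩) = (0.07331 - 0.03653i) and b = amp(|11⟩) = (0.4581 - 0.4212i):
new amp(|10⟩) = (1)·a = (0.07331 - 0.03653i)
new amp(|11⟩) = (i)·b = (0.4212 + 0.4581i)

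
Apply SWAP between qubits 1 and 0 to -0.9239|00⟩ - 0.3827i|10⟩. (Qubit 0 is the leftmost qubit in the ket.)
-0.9239|00⟩ - 0.3827i|01⟩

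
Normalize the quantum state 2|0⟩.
|0⟩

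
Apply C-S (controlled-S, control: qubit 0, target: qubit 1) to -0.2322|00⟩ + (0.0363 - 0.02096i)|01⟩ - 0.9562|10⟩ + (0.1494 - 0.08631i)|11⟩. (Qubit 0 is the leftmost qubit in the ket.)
-0.2322|00⟩ + (0.0363 - 0.02096i)|01⟩ - 0.9562|10⟩ + (0.08631 + 0.1494i)|11⟩

C-S leaves the control-|0⟩ kets |00⟩, |01⟩ unchanged and applies S to qubit 1 on the control-|1⟩ pair (|10⟩, |11⟩).
S = [[1, 0], [0, i]].
With a = amp(|10⟩) = -0.9562 and b = amp(|11⟩) = (0.1494 - 0.08631i):
new amp(|10⟩) = (1)·a = -0.9562
new amp(|11⟩) = (i)·b = (0.08631 + 0.1494i)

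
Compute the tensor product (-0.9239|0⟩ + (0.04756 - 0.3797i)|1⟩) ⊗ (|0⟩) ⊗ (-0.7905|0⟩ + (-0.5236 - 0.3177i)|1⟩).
0.7303|000⟩ + (0.4838 + 0.2935i)|001⟩ + (-0.0376 + 0.3002i)|100⟩ + (-0.1455 + 0.1837i)|101⟩

amp(|b₁b₂…⟩) = product of the factor amplitudes for bits b₁, b₂, …; only kets whose every factor amplitude is nonzero survive.
|000⟩: (-0.9239)(1)(-0.7905) = 0.7303
|001⟩: (-0.9239)(1)(-0.5236 - 0.3177i) = (0.4838 + 0.2935i)
|100⟩: (0.04756 - 0.3797i)(1)(-0.7905) = (-0.0376 + 0.3002i)
|101⟩: (0.04756 - 0.3797i)(1)(-0.5236 - 0.3177i) = (-0.1455 + 0.1837i)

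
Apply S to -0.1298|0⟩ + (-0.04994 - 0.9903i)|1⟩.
-0.1298|0⟩ + (0.9903 - 0.04994i)|1⟩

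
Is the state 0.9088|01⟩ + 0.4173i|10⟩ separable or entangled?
Entangled

Writing the state as a|00⟩ + b|01⟩ + c|10⟩ + d|11⟩, it is a product state iff ad − bc = 0.
Here (a, b, c, d) = (0, 0.9088, 0.4173i, 0): ad − bc = (0)(0) − (0.9088)(0.4173i) = -0.3792i ≠ 0, so the state is entangled.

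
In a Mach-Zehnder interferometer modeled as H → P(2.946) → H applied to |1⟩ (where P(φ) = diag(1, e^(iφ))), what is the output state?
(0.9905 - 0.09717i)|0⟩ + (0.009534 + 0.09717i)|1⟩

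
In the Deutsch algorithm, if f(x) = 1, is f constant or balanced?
Constant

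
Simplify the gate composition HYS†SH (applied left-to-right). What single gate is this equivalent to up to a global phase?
Y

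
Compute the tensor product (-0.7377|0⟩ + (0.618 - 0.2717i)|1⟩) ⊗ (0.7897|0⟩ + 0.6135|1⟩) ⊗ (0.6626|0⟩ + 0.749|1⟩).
-0.386|000⟩ - 0.4363|001⟩ - 0.2999|010⟩ - 0.339|011⟩ + (0.3234 - 0.1422i)|100⟩ + (0.3655 - 0.1607i)|101⟩ + (0.2512 - 0.1104i)|110⟩ + (0.284 - 0.1248i)|111⟩

amp(|b₁b₂…⟩) = product of the factor amplitudes for bits b₁, b₂, …; only kets whose every factor amplitude is nonzero survive.
|000⟩: (-0.7377)(0.7897)(0.6626) = -0.386
|001⟩: (-0.7377)(0.7897)(0.749) = -0.4363
|010⟩: (-0.7377)(0.6135)(0.6626) = -0.2999
|011⟩: (-0.7377)(0.6135)(0.749) = -0.339
|100⟩: (0.618 - 0.2717i)(0.7897)(0.6626) = (0.3234 - 0.1422i)
|101⟩: (0.618 - 0.2717i)(0.7897)(0.749) = (0.3655 - 0.1607i)
|110⟩: (0.618 - 0.2717i)(0.6135)(0.6626) = (0.2512 - 0.1104i)
|111⟩: (0.618 - 0.2717i)(0.6135)(0.749) = (0.284 - 0.1248i)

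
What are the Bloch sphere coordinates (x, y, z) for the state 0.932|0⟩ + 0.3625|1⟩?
(0.6757, 0, 0.7372)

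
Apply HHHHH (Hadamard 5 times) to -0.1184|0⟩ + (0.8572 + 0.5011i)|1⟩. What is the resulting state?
(0.5224 + 0.3543i)|0⟩ + (-0.6899 - 0.3543i)|1⟩

H² = I, so H^5 = H: a single Hadamard. With (a, b) = (-0.1184, (0.8572 + 0.5011i)), H gives ((a + b)/√2, (a − b)/√2) = ((0.5224 + 0.3543i), (-0.6899 - 0.3543i)).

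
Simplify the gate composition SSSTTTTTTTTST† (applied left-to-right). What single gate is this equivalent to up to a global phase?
T†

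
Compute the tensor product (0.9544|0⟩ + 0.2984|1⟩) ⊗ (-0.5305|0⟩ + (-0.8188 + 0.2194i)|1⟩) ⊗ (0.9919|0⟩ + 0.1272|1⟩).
-0.5022|000⟩ - 0.0644|001⟩ + (-0.7751 + 0.2077i)|010⟩ + (-0.0994 + 0.02664i)|011⟩ - 0.157|100⟩ - 0.02014|101⟩ + (-0.2424 + 0.06494i)|110⟩ + (-0.03108 + 0.008328i)|111⟩

amp(|b₁b₂…⟩) = product of the factor amplitudes for bits b₁, b₂, …; only kets whose every factor amplitude is nonzero survive.
|000⟩: (0.9544)(-0.5305)(0.9919) = -0.5022
|001⟩: (0.9544)(-0.5305)(0.1272) = -0.0644
|010⟩: (0.9544)(-0.8188 + 0.2194i)(0.9919) = (-0.7751 + 0.2077i)
|011⟩: (0.9544)(-0.8188 + 0.2194i)(0.1272) = (-0.0994 + 0.02664i)
|100⟩: (0.2984)(-0.5305)(0.9919) = -0.157
|101⟩: (0.2984)(-0.5305)(0.1272) = -0.02014
|110⟩: (0.2984)(-0.8188 + 0.2194i)(0.9919) = (-0.2424 + 0.06494i)
|111⟩: (0.2984)(-0.8188 + 0.2194i)(0.1272) = (-0.03108 + 0.008328i)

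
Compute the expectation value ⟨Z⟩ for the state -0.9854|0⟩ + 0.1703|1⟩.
0.942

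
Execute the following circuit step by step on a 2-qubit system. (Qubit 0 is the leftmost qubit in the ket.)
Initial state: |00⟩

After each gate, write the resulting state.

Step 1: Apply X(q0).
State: |10⟩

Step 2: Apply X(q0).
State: |00⟩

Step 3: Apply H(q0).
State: 1/√2|00⟩ + 1/√2|10⟩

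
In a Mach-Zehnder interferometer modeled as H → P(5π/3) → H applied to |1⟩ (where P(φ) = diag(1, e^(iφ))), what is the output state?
(0.25 + 0.433i)|0⟩ + (0.75 - 0.433i)|1⟩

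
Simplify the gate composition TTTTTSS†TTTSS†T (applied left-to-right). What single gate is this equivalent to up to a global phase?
T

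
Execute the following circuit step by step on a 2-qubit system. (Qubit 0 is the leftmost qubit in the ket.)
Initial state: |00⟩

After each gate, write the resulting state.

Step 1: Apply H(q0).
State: 1/√2|00⟩ + 1/√2|10⟩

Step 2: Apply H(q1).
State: 1/2|00⟩ + 1/2|01⟩ + 1/2|10⟩ + 1/2|11⟩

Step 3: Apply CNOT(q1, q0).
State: 1/2|00⟩ + 1/2|01⟩ + 1/2|10⟩ + 1/2|11⟩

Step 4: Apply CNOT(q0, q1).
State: 1/2|00⟩ + 1/2|01⟩ + 1/2|10⟩ + 1/2|11⟩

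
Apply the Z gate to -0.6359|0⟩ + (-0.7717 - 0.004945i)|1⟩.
-0.6359|0⟩ + (0.7717 + 0.004945i)|1⟩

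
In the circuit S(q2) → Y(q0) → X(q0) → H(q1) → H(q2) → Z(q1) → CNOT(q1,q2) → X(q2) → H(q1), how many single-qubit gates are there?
8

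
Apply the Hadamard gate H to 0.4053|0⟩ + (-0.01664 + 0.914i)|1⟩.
(0.2748 + 0.6463i)|0⟩ + (0.2984 - 0.6463i)|1⟩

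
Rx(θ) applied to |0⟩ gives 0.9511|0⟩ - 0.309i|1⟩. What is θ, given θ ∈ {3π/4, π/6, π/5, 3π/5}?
π/5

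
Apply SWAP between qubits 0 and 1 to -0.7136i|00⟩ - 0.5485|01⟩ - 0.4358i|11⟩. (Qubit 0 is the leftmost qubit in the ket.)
-0.7136i|00⟩ - 0.5485|10⟩ - 0.4358i|11⟩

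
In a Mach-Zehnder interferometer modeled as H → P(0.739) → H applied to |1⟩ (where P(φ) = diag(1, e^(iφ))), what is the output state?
(0.1304 - 0.3368i)|0⟩ + (0.8696 + 0.3368i)|1⟩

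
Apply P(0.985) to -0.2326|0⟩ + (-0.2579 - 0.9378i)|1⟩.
-0.2326|0⟩ + (0.6389 - 0.7334i)|1⟩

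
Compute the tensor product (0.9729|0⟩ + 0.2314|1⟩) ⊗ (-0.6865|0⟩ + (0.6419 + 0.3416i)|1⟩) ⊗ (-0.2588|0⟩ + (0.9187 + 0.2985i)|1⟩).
0.1729|000⟩ + (-0.6136 - 0.1994i)|001⟩ + (-0.1616 - 0.08601i)|010⟩ + (0.4745 + 0.4917i)|011⟩ + 0.04111|100⟩ + (-0.1459 - 0.04742i)|101⟩ + (-0.03844 - 0.02046i)|110⟩ + (0.1129 + 0.117i)|111⟩

amp(|b₁b₂…⟩) = product of the factor amplitudes for bits b₁, b₂, …; only kets whose every factor amplitude is nonzero survive.
|000⟩: (0.9729)(-0.6865)(-0.2588) = 0.1729
|001⟩: (0.9729)(-0.6865)(0.9187 + 0.2985i) = (-0.6136 - 0.1994i)
|010⟩: (0.9729)(0.6419 + 0.3416i)(-0.2588) = (-0.1616 - 0.08601i)
|011⟩: (0.9729)(0.6419 + 0.3416i)(0.9187 + 0.2985i) = (0.4745 + 0.4917i)
|100⟩: (0.2314)(-0.6865)(-0.2588) = 0.04111
|101⟩: (0.2314)(-0.6865)(0.9187 + 0.2985i) = (-0.1459 - 0.04742i)
|110⟩: (0.2314)(0.6419 + 0.3416i)(-0.2588) = (-0.03844 - 0.02046i)
|111⟩: (0.2314)(0.6419 + 0.3416i)(0.9187 + 0.2985i) = (0.1129 + 0.117i)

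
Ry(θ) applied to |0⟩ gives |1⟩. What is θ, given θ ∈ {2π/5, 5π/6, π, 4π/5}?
π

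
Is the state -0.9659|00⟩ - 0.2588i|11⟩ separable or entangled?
Entangled

Writing the state as a|00⟩ + b|01⟩ + c|10⟩ + d|11⟩, it is a product state iff ad − bc = 0.
Here (a, b, c, d) = (-0.9659, 0, 0, -0.2588i): ad − bc = (-0.9659)(-0.2588i) − (0)(0) = 0.25i ≠ 0, so the state is entangled.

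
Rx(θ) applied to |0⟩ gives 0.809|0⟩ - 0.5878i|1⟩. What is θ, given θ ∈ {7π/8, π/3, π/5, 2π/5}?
2π/5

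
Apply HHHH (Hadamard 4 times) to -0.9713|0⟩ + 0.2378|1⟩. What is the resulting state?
-0.9713|0⟩ + 0.2378|1⟩

H² = I, so an even number of Hadamards cancels: H^4 = I and the state is unchanged.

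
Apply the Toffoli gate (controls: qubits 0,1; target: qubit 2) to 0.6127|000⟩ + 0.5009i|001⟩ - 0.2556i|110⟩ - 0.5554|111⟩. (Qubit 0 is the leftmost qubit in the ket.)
0.6127|000⟩ + 0.5009i|001⟩ - 0.5554|110⟩ - 0.2556i|111⟩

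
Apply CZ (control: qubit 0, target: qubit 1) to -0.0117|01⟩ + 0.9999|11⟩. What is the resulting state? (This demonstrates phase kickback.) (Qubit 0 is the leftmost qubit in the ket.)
-0.0117|01⟩ - 0.9999|11⟩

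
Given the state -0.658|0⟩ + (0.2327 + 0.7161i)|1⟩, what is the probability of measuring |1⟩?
0.5669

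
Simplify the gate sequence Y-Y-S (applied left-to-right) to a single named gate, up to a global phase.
S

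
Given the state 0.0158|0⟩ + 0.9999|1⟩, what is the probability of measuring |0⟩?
0.0002496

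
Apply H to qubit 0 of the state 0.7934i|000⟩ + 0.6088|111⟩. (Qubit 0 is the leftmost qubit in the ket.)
0.561i|000⟩ + 0.4305|011⟩ + 0.561i|100⟩ - 0.4305|111⟩

H on qubit 0 mixes each pair of kets that differ only in qubit 0: amplitudes (a, b) of (|…0…⟩, |…1…⟩) become ((a + b)/√2, (a − b)/√2). Kets absent from the input have amplitude 0.
(|000⟩, |100⟩): (a, b) = (0.7934i, 0) → (0.561i, 0.561i)
(|011⟩, |111⟩): (a, b) = (0, 0.6088) → (0.4305, -0.4305)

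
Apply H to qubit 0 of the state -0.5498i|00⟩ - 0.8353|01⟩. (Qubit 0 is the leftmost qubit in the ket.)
-0.3888i|00⟩ - 0.5906|01⟩ - 0.3888i|10⟩ - 0.5906|11⟩

H on qubit 0 mixes each pair of kets that differ only in qubit 0: amplitudes (a, b) of (|…0…⟩, |…1…⟩) become ((a + b)/√2, (a − b)/√2). Kets absent from the input have amplitude 0.
(|00⟩, |10⟩): (a, b) = (-0.5498i, 0) → (-0.3888i, -0.3888i)
(|01⟩, |11⟩): (a, b) = (-0.8353, 0) → (-0.5906, -0.5906)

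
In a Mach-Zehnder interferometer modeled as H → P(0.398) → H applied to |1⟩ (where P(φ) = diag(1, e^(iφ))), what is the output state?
(0.03908 - 0.1938i)|0⟩ + (0.9609 + 0.1938i)|1⟩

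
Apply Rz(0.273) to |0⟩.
(0.9907 - 0.1361i)|0⟩

Rz(0.273) = [[e^(−iθ/2), 0], [0, e^(iθ/2)]] with e^(±iθ/2) = cos(θ/2) ± i·sin(θ/2); θ = 0.273, cos(θ/2) ≈ 0.990698, sin(θ/2) ≈ 0.136077.
With a = amp(|0⟩) = 1 and b = amp(|1⟩) = 0:
new amp(|0⟩) = (0.990698 - 0.136077i)·a = (0.9907 - 0.1361i)
new amp(|1⟩) = (0.990698 + 0.136077i)·b = 0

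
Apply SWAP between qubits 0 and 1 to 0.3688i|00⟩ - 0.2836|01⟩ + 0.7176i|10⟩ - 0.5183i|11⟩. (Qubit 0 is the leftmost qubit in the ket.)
0.3688i|00⟩ + 0.7176i|01⟩ - 0.2836|10⟩ - 0.5183i|11⟩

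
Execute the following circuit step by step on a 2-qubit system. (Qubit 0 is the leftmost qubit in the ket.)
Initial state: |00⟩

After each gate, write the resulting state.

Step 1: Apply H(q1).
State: 1/√2|00⟩ + 1/√2|01⟩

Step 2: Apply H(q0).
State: 1/2|00⟩ + 1/2|01⟩ + 1/2|10⟩ + 1/2|11⟩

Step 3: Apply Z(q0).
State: 1/2|00⟩ + 1/2|01⟩ - 1/2|10⟩ - 1/2|11⟩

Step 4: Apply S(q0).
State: 1/2|00⟩ + 1/2|01⟩ - (1/2)i|10⟩ - (1/2)i|11⟩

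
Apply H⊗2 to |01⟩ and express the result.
1/2|00⟩ - 1/2|01⟩ + 1/2|10⟩ - 1/2|11⟩

H⊗2 gives amp(|y⟩) = (1/2) Σ_x (−1)^(x·y) amp(|x⟩), where x·y is the number of positions in which both x and y have a 1.
|00⟩: (1)/2 = 1/2
|01⟩: (-1)/2 = -1/2
|10⟩: (1)/2 = 1/2
|11⟩: (-1)/2 = -1/2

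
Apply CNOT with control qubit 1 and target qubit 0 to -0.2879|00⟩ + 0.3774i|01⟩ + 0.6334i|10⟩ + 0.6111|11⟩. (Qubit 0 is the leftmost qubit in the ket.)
-0.2879|00⟩ + 0.6111|01⟩ + 0.6334i|10⟩ + 0.3774i|11⟩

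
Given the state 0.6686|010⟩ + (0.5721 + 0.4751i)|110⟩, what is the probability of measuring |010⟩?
0.447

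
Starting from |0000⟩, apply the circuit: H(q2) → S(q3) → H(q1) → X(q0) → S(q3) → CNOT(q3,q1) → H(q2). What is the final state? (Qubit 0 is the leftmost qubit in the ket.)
1/√2|1000⟩ + 1/√2|1100⟩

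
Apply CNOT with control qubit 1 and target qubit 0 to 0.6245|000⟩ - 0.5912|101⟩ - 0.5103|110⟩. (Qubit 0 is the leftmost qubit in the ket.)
0.6245|000⟩ - 0.5103|010⟩ - 0.5912|101⟩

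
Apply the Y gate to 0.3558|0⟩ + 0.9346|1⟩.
-0.9346i|0⟩ + 0.3558i|1⟩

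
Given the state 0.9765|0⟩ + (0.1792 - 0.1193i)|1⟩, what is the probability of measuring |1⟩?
0.04635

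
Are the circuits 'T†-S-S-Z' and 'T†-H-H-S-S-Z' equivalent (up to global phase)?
Yes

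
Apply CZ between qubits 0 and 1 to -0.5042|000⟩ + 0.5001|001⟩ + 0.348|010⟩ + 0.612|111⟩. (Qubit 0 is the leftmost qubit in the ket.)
-0.5042|000⟩ + 0.5001|001⟩ + 0.348|010⟩ - 0.612|111⟩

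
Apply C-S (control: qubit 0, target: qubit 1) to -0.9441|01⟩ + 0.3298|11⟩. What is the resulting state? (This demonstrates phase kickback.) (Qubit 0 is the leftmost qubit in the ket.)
-0.9441|01⟩ + 0.3298i|11⟩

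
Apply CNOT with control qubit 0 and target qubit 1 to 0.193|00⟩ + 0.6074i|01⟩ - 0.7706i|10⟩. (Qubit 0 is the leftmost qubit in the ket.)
0.193|00⟩ + 0.6074i|01⟩ - 0.7706i|11⟩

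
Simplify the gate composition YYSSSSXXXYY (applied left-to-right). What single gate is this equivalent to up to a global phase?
X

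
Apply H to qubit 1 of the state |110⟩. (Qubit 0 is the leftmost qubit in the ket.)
1/√2|100⟩ - 1/√2|110⟩

H on qubit 1 mixes each pair of kets that differ only in qubit 1: amplitudes (a, b) of (|…0…⟩, |…1…⟩) become ((a + b)/√2, (a − b)/√2). Kets absent from the input have amplitude 0.
(|100⟩, |110⟩): (a, b) = (0, 1) → (1/√2, -1/√2)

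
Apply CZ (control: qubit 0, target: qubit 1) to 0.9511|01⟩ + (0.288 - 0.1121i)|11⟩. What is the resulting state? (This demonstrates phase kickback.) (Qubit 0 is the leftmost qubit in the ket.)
0.9511|01⟩ + (-0.288 + 0.1121i)|11⟩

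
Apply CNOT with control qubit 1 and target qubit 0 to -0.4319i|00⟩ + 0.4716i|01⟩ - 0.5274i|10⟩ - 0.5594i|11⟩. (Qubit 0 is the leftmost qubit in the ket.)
-0.4319i|00⟩ - 0.5594i|01⟩ - 0.5274i|10⟩ + 0.4716i|11⟩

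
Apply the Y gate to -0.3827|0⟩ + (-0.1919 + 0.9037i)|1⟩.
(0.9037 + 0.1919i)|0⟩ - 0.3827i|1⟩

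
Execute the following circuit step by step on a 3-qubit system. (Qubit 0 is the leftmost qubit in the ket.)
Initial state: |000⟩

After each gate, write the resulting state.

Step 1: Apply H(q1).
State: 1/√2|000⟩ + 1/√2|010⟩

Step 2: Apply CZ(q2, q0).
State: 1/√2|000⟩ + 1/√2|010⟩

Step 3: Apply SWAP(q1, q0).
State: 1/√2|000⟩ + 1/√2|100⟩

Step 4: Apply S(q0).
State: 1/√2|000⟩ + (1/√2)i|100⟩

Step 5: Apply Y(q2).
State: (1/√2)i|001⟩ - 1/√2|101⟩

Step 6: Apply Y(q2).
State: 1/√2|000⟩ + (1/√2)i|100⟩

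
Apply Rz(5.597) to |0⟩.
(-0.9417 - 0.3364i)|0⟩

Rz(5.597) = [[e^(−iθ/2), 0], [0, e^(iθ/2)]] with e^(±iθ/2) = cos(θ/2) ± i·sin(θ/2); θ = 5.597, cos(θ/2) ≈ -0.941719, sin(θ/2) ≈ 0.336401.
With a = amp(|0⟩) = 1 and b = amp(|1⟩) = 0:
new amp(|0⟩) = (-0.941719 - 0.336401i)·a = (-0.9417 - 0.3364i)
new amp(|1⟩) = (-0.941719 + 0.336401i)·b = 0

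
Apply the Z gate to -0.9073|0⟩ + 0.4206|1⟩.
-0.9073|0⟩ - 0.4206|1⟩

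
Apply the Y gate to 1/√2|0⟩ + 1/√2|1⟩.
-(1/√2)i|0⟩ + (1/√2)i|1⟩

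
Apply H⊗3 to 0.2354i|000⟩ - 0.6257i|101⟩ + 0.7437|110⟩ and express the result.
(0.2629 - 0.138i)|000⟩ + (0.2629 + 0.3044i)|001⟩ + (-0.2629 - 0.138i)|010⟩ + (-0.2629 + 0.3044i)|011⟩ + (-0.2629 + 0.3044i)|100⟩ + (-0.2629 - 0.138i)|101⟩ + (0.2629 + 0.3044i)|110⟩ + (0.2629 - 0.138i)|111⟩

H⊗3 gives amp(|y⟩) = (1/2√2) Σ_x (−1)^(x·y) amp(|x⟩), where x·y is the number of positions in which both x and y have a 1.
|000⟩: (0.2354i - 0.6257i + 0.7437)/(2√2) = (0.2629 - 0.138i)
|001⟩: (0.2354i + 0.6257i + 0.7437)/(2√2) = (0.2629 + 0.3044i)
|010⟩: (0.2354i - 0.6257i - 0.7437)/(2√2) = (-0.2629 - 0.138i)
|011⟩: (0.2354i + 0.6257i - 0.7437)/(2√2) = (-0.2629 + 0.3044i)
|100⟩: (0.2354i + 0.6257i - 0.7437)/(2√2) = (-0.2629 + 0.3044i)
|101⟩: (0.2354i - 0.6257i - 0.7437)/(2√2) = (-0.2629 - 0.138i)
|110⟩: (0.2354i + 0.6257i + 0.7437)/(2√2) = (0.2629 + 0.3044i)
|111⟩: (0.2354i - 0.6257i + 0.7437)/(2√2) = (0.2629 - 0.138i)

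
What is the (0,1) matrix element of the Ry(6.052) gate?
-0.1153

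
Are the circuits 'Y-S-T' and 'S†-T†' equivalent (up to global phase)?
No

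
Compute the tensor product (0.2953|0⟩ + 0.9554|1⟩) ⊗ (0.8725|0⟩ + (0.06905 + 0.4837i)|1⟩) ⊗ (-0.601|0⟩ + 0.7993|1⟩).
-0.1548|000⟩ + 0.2059|001⟩ + (-0.01225 - 0.08584i)|010⟩ + (0.0163 + 0.1142i)|011⟩ - 0.501|100⟩ + 0.6663|101⟩ + (-0.03965 - 0.2777i)|110⟩ + (0.05273 + 0.3694i)|111⟩

amp(|b₁b₂…⟩) = product of the factor amplitudes for bits b₁, b₂, …; only kets whose every factor amplitude is nonzero survive.
|000⟩: (0.2953)(0.8725)(-0.601) = -0.1548
|001⟩: (0.2953)(0.8725)(0.7993) = 0.2059
|010⟩: (0.2953)(0.06905 + 0.4837i)(-0.601) = (-0.01225 - 0.08584i)
|011⟩: (0.2953)(0.06905 + 0.4837i)(0.7993) = (0.0163 + 0.1142i)
|100⟩: (0.9554)(0.8725)(-0.601) = -0.501
|101⟩: (0.9554)(0.8725)(0.7993) = 0.6663
|110⟩: (0.9554)(0.06905 + 0.4837i)(-0.601) = (-0.03965 - 0.2777i)
|111⟩: (0.9554)(0.06905 + 0.4837i)(0.7993) = (0.05273 + 0.3694i)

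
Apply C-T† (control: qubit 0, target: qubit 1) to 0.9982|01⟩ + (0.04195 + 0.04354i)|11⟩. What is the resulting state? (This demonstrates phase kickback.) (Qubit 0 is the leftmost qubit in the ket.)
0.9982|01⟩ + (0.06045 + 0.001124i)|11⟩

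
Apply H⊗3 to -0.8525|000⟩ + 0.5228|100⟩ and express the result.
-0.1166|000⟩ - 0.1166|001⟩ - 0.1166|010⟩ - 0.1166|011⟩ - 0.4862|100⟩ - 0.4862|101⟩ - 0.4862|110⟩ - 0.4862|111⟩

H⊗3 gives amp(|y⟩) = (1/2√2) Σ_x (−1)^(x·y) amp(|x⟩), where x·y is the number of positions in which both x and y have a 1.
|000⟩: (-0.8525 + 0.5228)/(2√2) = -0.1166
|001⟩: (-0.8525 + 0.5228)/(2√2) = -0.1166
|010⟩: (-0.8525 + 0.5228)/(2√2) = -0.1166
|011⟩: (-0.8525 + 0.5228)/(2√2) = -0.1166
|100⟩: (-0.8525 - 0.5228)/(2√2) = -0.4862
|101⟩: (-0.8525 - 0.5228)/(2√2) = -0.4862
|110⟩: (-0.8525 - 0.5228)/(2√2) = -0.4862
|111⟩: (-0.8525 - 0.5228)/(2√2) = -0.4862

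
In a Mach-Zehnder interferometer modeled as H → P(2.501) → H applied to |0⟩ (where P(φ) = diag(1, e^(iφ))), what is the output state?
(0.09913 + 0.2988i)|0⟩ + (0.9009 - 0.2988i)|1⟩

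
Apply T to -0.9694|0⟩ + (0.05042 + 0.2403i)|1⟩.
-0.9694|0⟩ + (-0.1343 + 0.2056i)|1⟩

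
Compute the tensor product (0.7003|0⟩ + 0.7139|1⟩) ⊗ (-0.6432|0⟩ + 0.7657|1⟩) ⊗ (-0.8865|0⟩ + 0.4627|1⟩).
0.3993|000⟩ - 0.2084|001⟩ - 0.4754|010⟩ + 0.2481|011⟩ + 0.4071|100⟩ - 0.2125|101⟩ - 0.4846|110⟩ + 0.2529|111⟩

amp(|b₁b₂…⟩) = product of the factor amplitudes for bits b₁, b₂, …; only kets whose every factor amplitude is nonzero survive.
|000⟩: (0.7003)(-0.6432)(-0.8865) = 0.3993
|001⟩: (0.7003)(-0.6432)(0.4627) = -0.2084
|010⟩: (0.7003)(0.7657)(-0.8865) = -0.4754
|011⟩: (0.7003)(0.7657)(0.4627) = 0.2481
|100⟩: (0.7139)(-0.6432)(-0.8865) = 0.4071
|101⟩: (0.7139)(-0.6432)(0.4627) = -0.2125
|110⟩: (0.7139)(0.7657)(-0.8865) = -0.4846
|111⟩: (0.7139)(0.7657)(0.4627) = 0.2529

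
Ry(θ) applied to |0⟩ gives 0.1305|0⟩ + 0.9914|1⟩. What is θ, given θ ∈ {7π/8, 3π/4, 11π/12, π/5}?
11π/12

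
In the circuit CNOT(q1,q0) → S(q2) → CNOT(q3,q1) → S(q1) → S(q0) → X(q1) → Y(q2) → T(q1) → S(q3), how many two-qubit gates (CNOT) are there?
2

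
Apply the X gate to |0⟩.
|1⟩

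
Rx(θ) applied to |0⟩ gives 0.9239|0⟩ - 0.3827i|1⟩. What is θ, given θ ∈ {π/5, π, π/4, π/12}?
π/4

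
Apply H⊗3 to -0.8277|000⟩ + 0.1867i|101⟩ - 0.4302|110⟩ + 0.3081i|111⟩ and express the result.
(-0.4447 + 0.1749i)|000⟩ + (-0.4447 - 0.1749i)|001⟩ + (-0.1405 - 0.04292i)|010⟩ + (-0.1405 + 0.04292i)|011⟩ + (-0.1405 - 0.1749i)|100⟩ + (-0.1405 + 0.1749i)|101⟩ + (-0.4447 + 0.04292i)|110⟩ + (-0.4447 - 0.04292i)|111⟩

H⊗3 gives amp(|y⟩) = (1/2√2) Σ_x (−1)^(x·y) amp(|x⟩), where x·y is the number of positions in which both x and y have a 1.
|000⟩: (-0.8277 + 0.1867i - 0.4302 + 0.3081i)/(2√2) = (-0.4447 + 0.1749i)
|001⟩: (-0.8277 - 0.1867i - 0.4302 - 0.3081i)/(2√2) = (-0.4447 - 0.1749i)
|010⟩: (-0.8277 + 0.1867i + 0.4302 - 0.3081i)/(2√2) = (-0.1405 - 0.04292i)
|011⟩: (-0.8277 - 0.1867i + 0.4302 + 0.3081i)/(2√2) = (-0.1405 + 0.04292i)
|100⟩: (-0.8277 - 0.1867i + 0.4302 - 0.3081i)/(2√2) = (-0.1405 - 0.1749i)
|101⟩: (-0.8277 + 0.1867i + 0.4302 + 0.3081i)/(2√2) = (-0.1405 + 0.1749i)
|110⟩: (-0.8277 - 0.1867i - 0.4302 + 0.3081i)/(2√2) = (-0.4447 + 0.04292i)
|111⟩: (-0.8277 + 0.1867i - 0.4302 - 0.3081i)/(2√2) = (-0.4447 - 0.04292i)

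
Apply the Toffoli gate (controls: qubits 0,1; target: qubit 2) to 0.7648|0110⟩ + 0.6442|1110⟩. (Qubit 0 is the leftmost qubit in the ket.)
0.7648|0110⟩ + 0.6442|1100⟩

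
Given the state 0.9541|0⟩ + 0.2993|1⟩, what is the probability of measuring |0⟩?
0.9103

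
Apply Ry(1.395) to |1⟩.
-0.6423|0⟩ + 0.7665|1⟩

Ry(1.395) = [[cos(θ/2), −sin(θ/2)], [sin(θ/2), cos(θ/2)]]; θ = 1.395, cos(θ/2) ≈ 0.76645, sin(θ/2) ≈ 0.642304.
With a = amp(|0⟩) = 0 and b = amp(|1⟩) = 1:
new amp(|0⟩) = (0.76645)·a + (-0.642304)·b = -0.6423
new amp(|1⟩) = (0.642304)·a + (0.76645)·b = 0.7665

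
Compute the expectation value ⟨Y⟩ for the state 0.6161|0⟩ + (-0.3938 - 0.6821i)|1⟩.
-0.8405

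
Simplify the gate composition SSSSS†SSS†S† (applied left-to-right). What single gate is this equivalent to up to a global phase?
S†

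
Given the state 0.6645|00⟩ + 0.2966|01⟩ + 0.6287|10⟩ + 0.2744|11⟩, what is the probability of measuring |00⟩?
0.4416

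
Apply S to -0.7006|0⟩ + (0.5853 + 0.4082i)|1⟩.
-0.7006|0⟩ + (-0.4082 + 0.5853i)|1⟩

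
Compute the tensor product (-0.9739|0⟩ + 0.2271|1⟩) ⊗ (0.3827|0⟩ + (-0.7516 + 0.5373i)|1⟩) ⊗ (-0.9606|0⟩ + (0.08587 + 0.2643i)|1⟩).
0.358|000⟩ + (-0.032 - 0.09851i)|001⟩ + (-0.7031 + 0.5027i)|010⟩ + (0.2012 + 0.1485i)|011⟩ - 0.08349|100⟩ + (0.007463 + 0.02297i)|101⟩ + (0.164 - 0.1172i)|110⟩ + (-0.04691 - 0.03464i)|111⟩

amp(|b₁b₂…⟩) = product of the factor amplitudes for bits b₁, b₂, …; only kets whose every factor amplitude is nonzero survive.
|000⟩: (-0.9739)(0.3827)(-0.9606) = 0.358
|001⟩: (-0.9739)(0.3827)(0.08587 + 0.2643i) = (-0.032 - 0.09851i)
|010⟩: (-0.9739)(-0.7516 + 0.5373i)(-0.9606) = (-0.7031 + 0.5027i)
|011⟩: (-0.9739)(-0.7516 + 0.5373i)(0.08587 + 0.2643i) = (0.2012 + 0.1485i)
|100⟩: (0.2271)(0.3827)(-0.9606) = -0.08349
|101⟩: (0.2271)(0.3827)(0.08587 + 0.2643i) = (0.007463 + 0.02297i)
|110⟩: (0.2271)(-0.7516 + 0.5373i)(-0.9606) = (0.164 - 0.1172i)
|111⟩: (0.2271)(-0.7516 + 0.5373i)(0.08587 + 0.2643i) = (-0.04691 - 0.03464i)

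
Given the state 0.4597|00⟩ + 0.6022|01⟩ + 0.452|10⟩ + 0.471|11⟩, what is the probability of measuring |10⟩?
0.2043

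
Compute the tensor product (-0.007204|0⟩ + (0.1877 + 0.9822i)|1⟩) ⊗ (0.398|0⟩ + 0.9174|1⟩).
-0.002867|00⟩ - 0.006609|01⟩ + (0.0747 + 0.3909i)|10⟩ + (0.1722 + 0.9011i)|11⟩

amp(|b₁b₂…⟩) = product of the factor amplitudes for bits b₁, b₂, …; only kets whose every factor amplitude is nonzero survive.
|00⟩: (-0.007204)(0.398) = -0.002867
|01⟩: (-0.007204)(0.9174) = -0.006609
|10⟩: (0.1877 + 0.9822i)(0.398) = (0.0747 + 0.3909i)
|11⟩: (0.1877 + 0.9822i)(0.9174) = (0.1722 + 0.9011i)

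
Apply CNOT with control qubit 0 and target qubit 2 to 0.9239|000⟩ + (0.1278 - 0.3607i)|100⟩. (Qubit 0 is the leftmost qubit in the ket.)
0.9239|000⟩ + (0.1278 - 0.3607i)|101⟩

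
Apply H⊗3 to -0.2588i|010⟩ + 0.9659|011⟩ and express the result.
(0.3415 - 0.0915i)|000⟩ + (-0.3415 - 0.0915i)|001⟩ + (-0.3415 + 0.0915i)|010⟩ + (0.3415 + 0.0915i)|011⟩ + (0.3415 - 0.0915i)|100⟩ + (-0.3415 - 0.0915i)|101⟩ + (-0.3415 + 0.0915i)|110⟩ + (0.3415 + 0.0915i)|111⟩

H⊗3 gives amp(|y⟩) = (1/2√2) Σ_x (−1)^(x·y) amp(|x⟩), where x·y is the number of positions in which both x and y have a 1.
|000⟩: (-0.2588i + 0.9659)/(2√2) = (0.3415 - 0.0915i)
|001⟩: (-0.2588i - 0.9659)/(2√2) = (-0.3415 - 0.0915i)
|010⟩: (0.2588i - 0.9659)/(2√2) = (-0.3415 + 0.0915i)
|011⟩: (0.2588i + 0.9659)/(2√2) = (0.3415 + 0.0915i)
|100⟩: (-0.2588i + 0.9659)/(2√2) = (0.3415 - 0.0915i)
|101⟩: (-0.2588i - 0.9659)/(2√2) = (-0.3415 - 0.0915i)
|110⟩: (0.2588i - 0.9659)/(2√2) = (-0.3415 + 0.0915i)
|111⟩: (0.2588i + 0.9659)/(2√2) = (0.3415 + 0.0915i)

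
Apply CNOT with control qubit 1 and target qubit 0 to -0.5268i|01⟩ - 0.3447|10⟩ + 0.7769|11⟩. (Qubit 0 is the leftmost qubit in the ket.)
0.7769|01⟩ - 0.3447|10⟩ - 0.5268i|11⟩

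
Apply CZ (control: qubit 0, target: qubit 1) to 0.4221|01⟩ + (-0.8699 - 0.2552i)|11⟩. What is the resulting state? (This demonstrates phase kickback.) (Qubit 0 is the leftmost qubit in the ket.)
0.4221|01⟩ + (0.8699 + 0.2552i)|11⟩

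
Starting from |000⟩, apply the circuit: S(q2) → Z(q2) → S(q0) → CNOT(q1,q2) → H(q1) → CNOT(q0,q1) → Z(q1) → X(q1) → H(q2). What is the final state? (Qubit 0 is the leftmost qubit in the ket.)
-1/2|000⟩ - 1/2|001⟩ + 1/2|010⟩ + 1/2|011⟩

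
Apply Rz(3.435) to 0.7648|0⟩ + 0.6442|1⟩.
(-0.1118 - 0.7566i)|0⟩ + (-0.09417 + 0.6373i)|1⟩

Rz(3.435) = [[e^(−iθ/2), 0], [0, e^(iθ/2)]] with e^(±iθ/2) = cos(θ/2) ± i·sin(θ/2); θ = 3.435, cos(θ/2) ≈ -0.146178, sin(θ/2) ≈ 0.989258.
With a = amp(|0⟩) = 0.7648 and b = amp(|1⟩) = 0.6442:
new amp(|0⟩) = (-0.146178 - 0.989258i)·a = (-0.1118 - 0.7566i)
new amp(|1⟩) = (-0.146178 + 0.989258i)·b = (-0.09417 + 0.6373i)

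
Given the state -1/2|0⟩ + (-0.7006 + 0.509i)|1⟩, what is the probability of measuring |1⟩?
0.7499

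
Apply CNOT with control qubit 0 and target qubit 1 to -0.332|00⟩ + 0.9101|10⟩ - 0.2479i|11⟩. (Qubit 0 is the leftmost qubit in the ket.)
-0.332|00⟩ - 0.2479i|10⟩ + 0.9101|11⟩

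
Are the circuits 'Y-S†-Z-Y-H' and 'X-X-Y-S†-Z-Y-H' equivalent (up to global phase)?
Yes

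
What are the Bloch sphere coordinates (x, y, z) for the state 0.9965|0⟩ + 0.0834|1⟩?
(0.1662, 0, 0.9861)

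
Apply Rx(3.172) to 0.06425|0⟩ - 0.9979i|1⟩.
-0.9988|0⟩ - 0.04907i|1⟩

Rx(3.172) = [[cos(θ/2), −i·sin(θ/2)], [−i·sin(θ/2), cos(θ/2)]]; θ = 3.172, cos(θ/2) ≈ -0.0152031, sin(θ/2) ≈ 0.999884.
With a = amp(|0⟩) = 0.06425 and b = amp(|1⟩) = -0.9979i:
new amp(|0⟩) = (-0.0152031)·a + (-0.999884i)·b = -0.9988
new amp(|1⟩) = (-0.999884i)·a + (-0.0152031)·b = -0.04907i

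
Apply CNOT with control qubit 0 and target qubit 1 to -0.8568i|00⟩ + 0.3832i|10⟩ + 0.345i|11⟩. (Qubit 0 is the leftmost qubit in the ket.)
-0.8568i|00⟩ + 0.345i|10⟩ + 0.3832i|11⟩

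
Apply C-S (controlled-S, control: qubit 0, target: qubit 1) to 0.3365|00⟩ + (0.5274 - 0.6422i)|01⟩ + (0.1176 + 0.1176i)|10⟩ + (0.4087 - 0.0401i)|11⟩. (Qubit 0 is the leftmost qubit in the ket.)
0.3365|00⟩ + (0.5274 - 0.6422i)|01⟩ + (0.1176 + 0.1176i)|10⟩ + (0.0401 + 0.4087i)|11⟩

C-S leaves the control-|0⟩ kets |00⟩, |01⟩ unchanged and applies S to qubit 1 on the control-|1⟩ pair (|10⟩, |11⟩).
S = [[1, 0], [0, i]].
With a = amp(|10⟩) = (0.1176 + 0.1176i) and b = amp(|11⟩) = (0.4087 - 0.0401i):
new amp(|10⟩) = (1)·a = (0.1176 + 0.1176i)
new amp(|11⟩) = (i)·b = (0.0401 + 0.4087i)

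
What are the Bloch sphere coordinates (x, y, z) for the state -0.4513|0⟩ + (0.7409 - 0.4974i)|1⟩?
(-0.6687, 0.449, -0.5927)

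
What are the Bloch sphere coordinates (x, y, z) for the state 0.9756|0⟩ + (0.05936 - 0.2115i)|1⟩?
(0.1158, -0.4127, 0.9035)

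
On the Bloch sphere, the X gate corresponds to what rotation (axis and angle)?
Rotation by π around the x-axis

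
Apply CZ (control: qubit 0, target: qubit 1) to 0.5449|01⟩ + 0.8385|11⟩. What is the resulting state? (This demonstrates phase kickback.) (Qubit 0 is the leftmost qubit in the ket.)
0.5449|01⟩ - 0.8385|11⟩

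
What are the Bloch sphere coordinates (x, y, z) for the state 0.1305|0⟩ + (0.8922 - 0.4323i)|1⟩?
(0.2329, -0.1128, -0.9659)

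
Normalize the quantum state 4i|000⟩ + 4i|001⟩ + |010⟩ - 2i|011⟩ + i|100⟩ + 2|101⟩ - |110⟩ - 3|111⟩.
0.5547i|000⟩ + 0.5547i|001⟩ + 0.1387|010⟩ - 0.2774i|011⟩ + 0.1387i|100⟩ + 0.2774|101⟩ - 0.1387|110⟩ - 0.416|111⟩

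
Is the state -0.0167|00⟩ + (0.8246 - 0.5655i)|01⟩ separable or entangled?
Separable

Writing the state as a|00⟩ + b|01⟩ + c|10⟩ + d|11⟩, it is a product state iff ad − bc = 0.
Here (a, b, c, d) = (-0.0167, (0.8246 - 0.5655i), 0, 0): ad − bc = (-0.0167)(0) − (0.8246 - 0.5655i)(0) = 0, so the state is separable.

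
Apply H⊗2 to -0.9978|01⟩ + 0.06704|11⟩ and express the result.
-0.4654|00⟩ + 0.4654|01⟩ - 0.5324|10⟩ + 0.5324|11⟩

H⊗2 gives amp(|y⟩) = (1/2) Σ_x (−1)^(x·y) amp(|x⟩), where x·y is the number of positions in which both x and y have a 1.
|00⟩: (-0.9978 + 0.06704)/2 = -0.4654
|01⟩: (0.9978 - 0.06704)/2 = 0.4654
|10⟩: (-0.9978 - 0.06704)/2 = -0.5324
|11⟩: (0.9978 + 0.06704)/2 = 0.5324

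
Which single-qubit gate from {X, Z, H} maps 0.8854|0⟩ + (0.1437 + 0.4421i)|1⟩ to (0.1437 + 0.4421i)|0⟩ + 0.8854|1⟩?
X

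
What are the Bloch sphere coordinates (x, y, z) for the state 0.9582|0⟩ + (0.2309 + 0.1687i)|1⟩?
(0.4425, 0.3233, 0.8364)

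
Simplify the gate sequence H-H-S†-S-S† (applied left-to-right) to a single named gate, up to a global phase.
S†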